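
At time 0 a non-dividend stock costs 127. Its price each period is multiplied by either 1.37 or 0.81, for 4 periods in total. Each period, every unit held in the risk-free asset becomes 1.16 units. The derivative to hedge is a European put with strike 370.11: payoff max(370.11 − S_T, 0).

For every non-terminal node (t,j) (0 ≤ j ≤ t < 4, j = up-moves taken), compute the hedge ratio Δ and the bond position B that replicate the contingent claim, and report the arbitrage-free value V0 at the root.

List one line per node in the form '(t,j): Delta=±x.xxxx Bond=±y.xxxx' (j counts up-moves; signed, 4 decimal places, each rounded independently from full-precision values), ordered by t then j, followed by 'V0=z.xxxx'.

(0,0): Delta=-0.8300 Bond=189.3365
(1,0): Delta=-1.0000 Bond=237.1138
(1,1): Delta=-0.7698 Bond=209.1402
(2,0): Delta=-1.0000 Bond=275.0520
(2,1): Delta=-1.0000 Bond=275.0520
(2,2): Delta=-0.6881 Bond=223.1330
(3,0): Delta=-1.0000 Bond=319.0603
(3,1): Delta=-1.0000 Bond=319.0603
(3,2): Delta=-1.0000 Bond=319.0603
(3,3): Delta=-0.5774 Bond=222.6986
V0=83.9210

Under the risk-neutral measure, an up-move has probability p* = (R−d)/(u−d) = 0.6250 and values discount at R = 1.16.
Terminal payoffs: V(4,0)=315.4407, V(4,1)=277.6446, V(4,2)=213.7179, V(4,3)=105.5949, V(4,4)=0.0000
Node (3,0) S=67.4930: V=(p*·277.6446+(1−p*)·315.4407)/1.16=251.5673; Δ=(277.6446−315.4407)/(92.4654−54.6693)=-1.0000; B=V−Δ·S=319.0603
Node (3,1) S=114.1548: V=(p*·213.7179+(1−p*)·277.6446)/1.16=204.9055; Δ=(213.7179−277.6446)/(156.3921−92.4654)=-1.0000; B=V−Δ·S=319.0603
Node (3,2) S=193.0767: V=(p*·105.5949+(1−p*)·213.7179)/1.16=125.9836; Δ=(105.5949−213.7179)/(264.5151−156.3921)=-1.0000; B=V−Δ·S=319.0603
Node (3,3) S=326.5618: V=(p*·0.0000+(1−p*)·105.5949)/1.16=34.1363; Δ=(0.0000−105.5949)/(447.3897−264.5151)=-0.5774; B=V−Δ·S=222.6986
Node (2,0) S=83.3247: V=(p*·204.9055+(1−p*)·251.5673)/1.16=191.7273; Δ=(204.9055−251.5673)/(114.1548−67.4930)=-1.0000; B=V−Δ·S=275.0520
Node (2,1) S=140.9319: V=(p*·125.9836+(1−p*)·204.9055)/1.16=134.1201; Δ=(125.9836−204.9055)/(193.0767−114.1548)=-1.0000; B=V−Δ·S=275.0520
Node (2,2) S=238.3663: V=(p*·34.1363+(1−p*)·125.9836)/1.16=59.1199; Δ=(34.1363−125.9836)/(326.5618−193.0767)=-0.6881; B=V−Δ·S=223.1330
Node (1,0) S=102.8700: V=(p*·134.1201+(1−p*)·191.7273)/1.16=134.2438; Δ=(134.1201−191.7273)/(140.9319−83.3247)=-1.0000; B=V−Δ·S=237.1138
Node (1,1) S=173.9900: V=(p*·59.1199+(1−p*)·134.1201)/1.16=75.2112; Δ=(59.1199−134.1201)/(238.3663−140.9319)=-0.7698; B=V−Δ·S=209.1402
Node (0,0) S=127.0000: V=(p*·75.2112+(1−p*)·134.2438)/1.16=83.9210; Δ=(75.2112−134.2438)/(173.9900−102.8700)=-0.8300; B=V−Δ·S=189.3365
Self-financing check: at every node Δ·S+B equals the discounted successor values.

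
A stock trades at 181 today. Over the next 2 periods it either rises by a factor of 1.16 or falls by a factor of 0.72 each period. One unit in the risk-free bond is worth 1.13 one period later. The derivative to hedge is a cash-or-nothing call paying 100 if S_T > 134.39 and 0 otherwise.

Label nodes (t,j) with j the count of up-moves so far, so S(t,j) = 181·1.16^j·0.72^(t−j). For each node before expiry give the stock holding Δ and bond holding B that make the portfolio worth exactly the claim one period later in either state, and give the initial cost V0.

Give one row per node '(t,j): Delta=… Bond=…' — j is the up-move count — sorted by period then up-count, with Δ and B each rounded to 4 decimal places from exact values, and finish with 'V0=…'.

Since d<R<u, set p* = (R−d)/(u−d) = 0.9318; price each node as the discounted p*-expectation of its children.
Payoff layer (t=2): V(2,0)=0.0000, V(2,1)=100.0000, V(2,2)=100.0000
Node (1,0) S=130.3200: V=(p*·100.0000+(1−p*)·0.0000)/1.13=82.4618; Δ=(100.0000−0.0000)/(151.1712−93.8304)=1.7440; B=V−Δ·S=-144.8109
Node (1,1) S=209.9600: V=(p*·100.0000+(1−p*)·100.0000)/1.13=88.4956; Δ=(100.0000−100.0000)/(243.5536−151.1712)=0.0000; B=V−Δ·S=88.4956
Node (0,0) S=181.0000: V=(p*·88.4956+(1−p*)·82.4618)/1.13=77.9506; Δ=(88.4956−82.4618)/(209.9600−130.3200)=0.0758; B=V−Δ·S=64.2374
Self-financing check: at every node Δ·S+B equals the discounted successor values.

(0,0): Delta=0.0758 Bond=64.2374
(1,0): Delta=1.7440 Bond=-144.8109
(1,1): Delta=0.0000 Bond=88.4956
V0=77.9506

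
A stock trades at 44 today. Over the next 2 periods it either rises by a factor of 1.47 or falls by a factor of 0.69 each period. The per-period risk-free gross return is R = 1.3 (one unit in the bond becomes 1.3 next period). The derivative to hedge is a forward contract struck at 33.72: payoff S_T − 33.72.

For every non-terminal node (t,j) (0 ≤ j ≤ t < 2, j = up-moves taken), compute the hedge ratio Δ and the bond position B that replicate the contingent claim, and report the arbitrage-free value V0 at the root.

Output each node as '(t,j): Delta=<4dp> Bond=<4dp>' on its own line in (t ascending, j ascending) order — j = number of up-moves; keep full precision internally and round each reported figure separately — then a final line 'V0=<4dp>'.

(0,0): Delta=1.0000 Bond=-19.9527
(1,0): Delta=1.0000 Bond=-25.9385
(1,1): Delta=1.0000 Bond=-25.9385
V0=24.0473

Under the risk-neutral measure, an up-move has probability p* = (R−d)/(u−d) = 0.7821 and values discount at R = 1.3.
At expiry t=2: V(2,0)=-12.7716, V(2,1)=10.9092, V(2,2)=61.3596
(1,0): S=30.3600. Δ = (V_up−V_dn)/(S_up−S_dn) = (10.9092−-12.7716)/(44.6292−20.9484) = 1.0000. V = [p*·10.9092 + (1−p*)·-12.7716]/1.3 = 4.4215. B = V − Δ·S = -25.9385.
(1,1): S=64.6800. Δ = (V_up−V_dn)/(S_up−S_dn) = (61.3596−10.9092)/(95.0796−44.6292) = 1.0000. V = [p*·61.3596 + (1−p*)·10.9092]/1.3 = 38.7415. B = V − Δ·S = -25.9385.
(0,0): S=44.0000. Δ = (V_up−V_dn)/(S_up−S_dn) = (38.7415−4.4215)/(64.6800−30.3600) = 1.0000. V = [p*·38.7415 + (1−p*)·4.4215]/1.3 = 24.0473. B = V − Δ·S = -19.9527.
Self-financing check: at every node Δ·S+B equals the discounted successor values.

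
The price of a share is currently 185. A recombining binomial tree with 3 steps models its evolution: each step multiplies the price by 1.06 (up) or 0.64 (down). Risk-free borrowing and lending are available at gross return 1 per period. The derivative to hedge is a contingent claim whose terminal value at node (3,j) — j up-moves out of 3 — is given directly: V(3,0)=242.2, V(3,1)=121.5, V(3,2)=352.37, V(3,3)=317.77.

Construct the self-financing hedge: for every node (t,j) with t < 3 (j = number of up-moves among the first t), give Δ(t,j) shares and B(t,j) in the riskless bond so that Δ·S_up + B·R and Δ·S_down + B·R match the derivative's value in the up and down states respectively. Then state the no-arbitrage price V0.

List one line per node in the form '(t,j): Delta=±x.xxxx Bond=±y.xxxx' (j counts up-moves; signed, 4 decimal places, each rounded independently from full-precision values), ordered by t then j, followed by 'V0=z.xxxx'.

Since d<R<u, set p* = (R−d)/(u−d) = 0.8571; price each node as the discounted p*-expectation of its children.
Terminal payoffs: V(3,0)=242.2000, V(3,1)=121.5000, V(3,2)=352.3700, V(3,3)=317.7700
(2,0): S=75.7760. Δ = (V_up−V_dn)/(S_up−S_dn) = (121.5000−242.2000)/(80.3226−48.4966) = -3.7925. V = [p*·121.5000 + (1−p*)·242.2000]/1 = 138.7429. B = V − Δ·S = 426.1238.
(2,1): S=125.5040. Δ = (V_up−V_dn)/(S_up−S_dn) = (352.3700−121.5000)/(133.0342−80.3226) = 4.3799. V = [p*·352.3700 + (1−p*)·121.5000]/1 = 319.3886. B = V − Δ·S = -230.3019.
(2,2): S=207.8660. Δ = (V_up−V_dn)/(S_up−S_dn) = (317.7700−352.3700)/(220.3380−133.0342) = -0.3963. V = [p*·317.7700 + (1−p*)·352.3700]/1 = 322.7129. B = V − Δ·S = 405.0938.
(1,0): S=118.4000. Δ = (V_up−V_dn)/(S_up−S_dn) = (319.3886−138.7429)/(125.5040−75.7760) = 3.6327. V = [p*·319.3886 + (1−p*)·138.7429]/1 = 293.5820. B = V − Δ·S = -136.5268.
(1,1): S=196.1000. Δ = (V_up−V_dn)/(S_up−S_dn) = (322.7129−319.3886)/(207.8660−125.5040) = 0.0404. V = [p*·322.7129 + (1−p*)·319.3886]/1 = 322.2380. B = V − Δ·S = 314.3230.
(0,0): S=185.0000. Δ = (V_up−V_dn)/(S_up−S_dn) = (322.2380−293.5820)/(196.1000−118.4000) = 0.3688. V = [p*·322.2380 + (1−p*)·293.5820]/1 = 318.1443. B = V − Δ·S = 249.9159.
The time-0 hedge costs 318.1443, which is the no-arbitrage price.

(0,0): Delta=0.3688 Bond=249.9159
(1,0): Delta=3.6327 Bond=-136.5268
(1,1): Delta=0.0404 Bond=314.3230
(2,0): Delta=-3.7925 Bond=426.1238
(2,1): Delta=4.3799 Bond=-230.3019
(2,2): Delta=-0.3963 Bond=405.0938
V0=318.1443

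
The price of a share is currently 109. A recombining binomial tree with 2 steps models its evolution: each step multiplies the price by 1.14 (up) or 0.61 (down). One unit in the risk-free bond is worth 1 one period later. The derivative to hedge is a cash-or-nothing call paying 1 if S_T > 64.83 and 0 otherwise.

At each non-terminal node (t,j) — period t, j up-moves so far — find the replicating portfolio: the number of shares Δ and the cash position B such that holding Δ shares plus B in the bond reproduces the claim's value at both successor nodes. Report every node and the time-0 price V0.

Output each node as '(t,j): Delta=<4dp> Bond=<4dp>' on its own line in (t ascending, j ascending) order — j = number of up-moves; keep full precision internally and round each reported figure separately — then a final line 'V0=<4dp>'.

(0,0): Delta=0.0046 Bond=0.4318
(1,0): Delta=0.0284 Bond=-1.1509
(1,1): Delta=0.0000 Bond=1.0000
V0=0.9302

Under the risk-neutral measure, an up-move has probability p* = (R−d)/(u−d) = 0.7358 and values discount at R = 1.
At expiry t=2: V(2,0)=0.0000, V(2,1)=1.0000, V(2,2)=1.0000
  t=1,j=0: stock 66.4900 → up 75.7986 (V=1.0000), down 40.5589 (V=0.0000). Price 0.7358; hedge Δ=0.0284, bond B=-1.1509.
  t=1,j=1: stock 124.2600 → up 141.6564 (V=1.0000), down 75.7986 (V=1.0000). Price 1.0000; hedge Δ=0.0000, bond B=1.0000.
  t=0,j=0: stock 109.0000 → up 124.2600 (V=1.0000), down 66.4900 (V=0.7358). Price 0.9302; hedge Δ=0.0046, bond B=0.4318.
Check: Δ(0,0)·S0 + B(0,0) = 0.9302 = V0.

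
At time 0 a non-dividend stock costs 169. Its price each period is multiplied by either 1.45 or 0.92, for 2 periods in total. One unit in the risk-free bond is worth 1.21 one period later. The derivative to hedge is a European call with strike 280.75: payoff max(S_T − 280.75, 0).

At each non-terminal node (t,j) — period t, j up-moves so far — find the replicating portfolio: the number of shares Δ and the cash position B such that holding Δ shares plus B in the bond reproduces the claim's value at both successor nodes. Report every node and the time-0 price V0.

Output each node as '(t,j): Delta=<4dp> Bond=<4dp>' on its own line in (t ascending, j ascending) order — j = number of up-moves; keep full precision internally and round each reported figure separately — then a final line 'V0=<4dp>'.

(0,0): Delta=0.3765 Bond=-48.3773
(1,0): Delta=0.0000 Bond=0.0000
(1,1): Delta=0.5742 Bond=-106.9807
V0=15.2494

No-arbitrage ⇒ martingale measure with p* = (R−d)/(u−d) = 0.5472.
Terminal payoffs: V(2,0)=0.0000, V(2,1)=0.0000, V(2,2)=74.5725
Node (1,0) S=155.4800: V=(p*·0.0000+(1−p*)·0.0000)/1.21=0.0000; Δ=(0.0000−0.0000)/(225.4460−143.0416)=0.0000; B=V−Δ·S=0.0000
Node (1,1) S=245.0500: V=(p*·74.5725+(1−p*)·0.0000)/1.21=33.7222; Δ=(74.5725−0.0000)/(355.3225−225.4460)=0.5742; B=V−Δ·S=-106.9807
Node (0,0) S=169.0000: V=(p*·33.7222+(1−p*)·0.0000)/1.21=15.2494; Δ=(33.7222−0.0000)/(245.0500−155.4800)=0.3765; B=V−Δ·S=-48.3773
Each (Δ,B) replicates both successor values, so the strategy is self-financing and V0 is arbitrage-free.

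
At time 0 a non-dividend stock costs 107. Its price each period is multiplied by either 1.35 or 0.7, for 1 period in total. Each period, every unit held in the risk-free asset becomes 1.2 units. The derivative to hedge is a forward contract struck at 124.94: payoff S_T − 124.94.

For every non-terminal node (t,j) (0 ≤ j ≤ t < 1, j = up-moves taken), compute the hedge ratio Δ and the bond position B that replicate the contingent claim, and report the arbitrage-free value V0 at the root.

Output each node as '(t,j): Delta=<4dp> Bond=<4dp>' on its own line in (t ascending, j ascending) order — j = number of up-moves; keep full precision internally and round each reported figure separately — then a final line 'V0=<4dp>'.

Risk-neutral probability p* = (R−d)/(u−d) = (1.2−0.7)/(1.35−0.7) = 0.7692.
Payoff layer (t=1): V(1,0)=-50.0400, V(1,1)=19.5100
  t=0,j=0: stock 107.0000 → up 144.4500 (V=19.5100), down 74.9000 (V=-50.0400). Price 2.8833; hedge Δ=1.0000, bond B=-104.1167.
The time-0 hedge costs 2.8833, which is the no-arbitrage price.

(0,0): Delta=1.0000 Bond=-104.1167
V0=2.8833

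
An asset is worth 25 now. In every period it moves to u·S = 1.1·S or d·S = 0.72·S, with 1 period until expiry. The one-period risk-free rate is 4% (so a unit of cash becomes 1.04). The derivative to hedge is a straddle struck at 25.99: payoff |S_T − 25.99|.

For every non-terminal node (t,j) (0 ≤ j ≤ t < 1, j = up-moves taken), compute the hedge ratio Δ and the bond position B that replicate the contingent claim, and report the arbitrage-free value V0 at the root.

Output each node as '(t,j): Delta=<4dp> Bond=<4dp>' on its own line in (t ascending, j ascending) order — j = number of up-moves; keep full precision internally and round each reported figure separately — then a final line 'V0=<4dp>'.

(0,0): Delta=-0.6821 Bond=19.4884
V0=2.4357

Risk-neutral probability p* = (R−d)/(u−d) = (1.04−0.72)/(1.1−0.72) = 0.8421.
At expiry t=1: V(1,0)=7.9900, V(1,1)=1.5100
  t=0,j=0: stock 25.0000 → up 27.5000 (V=1.5100), down 18.0000 (V=7.9900). Price 2.4357; hedge Δ=-0.6821, bond B=19.4884.
Check: Δ(0,0)·S0 + B(0,0) = 2.4357 = V0.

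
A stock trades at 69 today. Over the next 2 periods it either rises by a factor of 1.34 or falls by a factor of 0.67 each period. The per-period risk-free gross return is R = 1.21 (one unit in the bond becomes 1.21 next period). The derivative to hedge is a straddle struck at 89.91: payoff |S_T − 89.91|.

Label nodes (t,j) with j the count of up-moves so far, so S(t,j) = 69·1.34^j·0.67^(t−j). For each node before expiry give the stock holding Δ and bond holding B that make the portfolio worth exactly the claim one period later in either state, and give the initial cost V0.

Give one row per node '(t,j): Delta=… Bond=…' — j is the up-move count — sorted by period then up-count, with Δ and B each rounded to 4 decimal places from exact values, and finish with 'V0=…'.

(0,0): Delta=-0.0206 Bond=23.9915
(1,0): Delta=-1.0000 Bond=74.3058
(1,1): Delta=0.0973 Bond=18.1299
V0=22.5677

Risk-neutral probability p* = (R−d)/(u−d) = (1.21−0.67)/(1.34−0.67) = 0.8060.
Terminal payoffs: V(2,0)=58.9359, V(2,1)=27.9618, V(2,2)=33.9864
  t=1,j=0: stock 46.2300 → up 61.9482 (V=27.9618), down 30.9741 (V=58.9359). Price 28.0758; hedge Δ=-1.0000, bond B=74.3058.
  t=1,j=1: stock 92.4600 → up 123.8964 (V=33.9864), down 61.9482 (V=27.9618). Price 27.1219; hedge Δ=0.0973, bond B=18.1299.
  t=0,j=0: stock 69.0000 → up 92.4600 (V=27.1219), down 46.2300 (V=28.0758). Price 22.5677; hedge Δ=-0.0206, bond B=23.9915.
Each (Δ,B) replicates both successor values, so the strategy is self-financing and V0 is arbitrage-free.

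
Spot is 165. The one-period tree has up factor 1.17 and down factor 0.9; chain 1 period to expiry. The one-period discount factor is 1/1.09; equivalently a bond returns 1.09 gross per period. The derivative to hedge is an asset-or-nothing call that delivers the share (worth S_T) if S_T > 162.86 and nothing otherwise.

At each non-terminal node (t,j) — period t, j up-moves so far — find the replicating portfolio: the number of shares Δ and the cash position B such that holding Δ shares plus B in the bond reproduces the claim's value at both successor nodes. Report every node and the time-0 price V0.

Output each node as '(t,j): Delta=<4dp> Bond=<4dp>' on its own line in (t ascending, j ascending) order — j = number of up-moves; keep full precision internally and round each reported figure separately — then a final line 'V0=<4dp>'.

(0,0): Delta=4.3333 Bond=-590.3670
V0=124.6330

Risk-neutral probability p* = (R−d)/(u−d) = (1.09−0.9)/(1.17−0.9) = 0.7037.
At expiry t=1: V(1,0)=0.0000, V(1,1)=193.0500
  t=0,j=0: stock 165.0000 → up 193.0500 (V=193.0500), down 148.5000 (V=0.0000). Price 124.6330; hedge Δ=4.3333, bond B=-590.3670.
Check: Δ(0,0)·S0 + B(0,0) = 124.6330 = V0.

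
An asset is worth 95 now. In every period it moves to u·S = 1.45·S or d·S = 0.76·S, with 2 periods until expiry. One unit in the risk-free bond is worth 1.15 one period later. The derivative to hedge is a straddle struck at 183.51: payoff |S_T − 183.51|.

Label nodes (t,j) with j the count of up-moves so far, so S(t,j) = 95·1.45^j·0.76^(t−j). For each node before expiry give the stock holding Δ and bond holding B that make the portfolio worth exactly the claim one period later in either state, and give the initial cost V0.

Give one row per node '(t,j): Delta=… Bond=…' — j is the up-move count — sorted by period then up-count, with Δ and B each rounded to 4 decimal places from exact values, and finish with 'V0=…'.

The replicating-portfolio and risk-neutral prices coincide; use p* = (1.15−0.76)/(1.45−0.76) = 0.5652 for the latter.
Terminal values V(2,·): V(2,0)=128.6380, V(2,1)=78.8200, V(2,2)=16.2275
  t=1,j=0: stock 72.2000 → up 104.6900 (V=78.8200), down 54.8720 (V=128.6380). Price 87.3739; hedge Δ=-1.0000, bond B=159.5739.
  t=1,j=1: stock 137.7500 → up 199.7375 (V=16.2275), down 104.6900 (V=78.8200). Price 37.7753; hedge Δ=-0.6585, bond B=128.4891.
  t=0,j=0: stock 95.0000 → up 137.7500 (V=37.7753), down 72.2000 (V=87.3739). Price 51.5999; hedge Δ=-0.7567, bond B=123.4819.
Each (Δ,B) replicates both successor values, so the strategy is self-financing and V0 is arbitrage-free.

(0,0): Delta=-0.7567 Bond=123.4819
(1,0): Delta=-1.0000 Bond=159.5739
(1,1): Delta=-0.6585 Bond=128.4891
V0=51.5999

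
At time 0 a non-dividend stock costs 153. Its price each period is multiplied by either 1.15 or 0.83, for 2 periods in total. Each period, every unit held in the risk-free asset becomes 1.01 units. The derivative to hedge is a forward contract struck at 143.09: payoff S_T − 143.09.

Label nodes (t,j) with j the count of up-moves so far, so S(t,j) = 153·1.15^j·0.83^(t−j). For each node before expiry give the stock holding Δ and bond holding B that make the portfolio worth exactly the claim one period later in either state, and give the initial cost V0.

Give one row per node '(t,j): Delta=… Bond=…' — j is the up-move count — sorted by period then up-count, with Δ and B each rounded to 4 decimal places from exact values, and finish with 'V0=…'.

Since d<R<u, set p* = (R−d)/(u−d) = 0.5625; price each node as the discounted p*-expectation of its children.
Terminal payoffs: V(2,0)=-37.6883, V(2,1)=2.9485, V(2,2)=59.2525
  t=1,j=0: stock 126.9900 → up 146.0385 (V=2.9485), down 105.4017 (V=-37.6883). Price -14.6833; hedge Δ=1.0000, bond B=-141.6733.
  t=1,j=1: stock 175.9500 → up 202.3425 (V=59.2525), down 146.0385 (V=2.9485). Price 34.2767; hedge Δ=1.0000, bond B=-141.6733.
  t=0,j=0: stock 153.0000 → up 175.9500 (V=34.2767), down 126.9900 (V=-14.6833). Price 12.7294; hedge Δ=1.0000, bond B=-140.2706.
Self-financing check: at every node Δ·S+B equals the discounted successor values.

(0,0): Delta=1.0000 Bond=-140.2706
(1,0): Delta=1.0000 Bond=-141.6733
(1,1): Delta=1.0000 Bond=-141.6733
V0=12.7294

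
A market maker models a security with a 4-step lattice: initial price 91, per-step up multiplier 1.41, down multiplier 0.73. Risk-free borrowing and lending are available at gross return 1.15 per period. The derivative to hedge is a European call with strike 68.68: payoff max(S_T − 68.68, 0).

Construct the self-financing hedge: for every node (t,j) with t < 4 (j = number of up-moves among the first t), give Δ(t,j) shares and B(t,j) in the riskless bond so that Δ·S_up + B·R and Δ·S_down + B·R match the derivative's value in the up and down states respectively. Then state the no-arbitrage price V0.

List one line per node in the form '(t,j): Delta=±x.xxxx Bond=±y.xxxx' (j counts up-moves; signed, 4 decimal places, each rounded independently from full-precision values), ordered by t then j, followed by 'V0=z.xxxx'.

(0,0): Delta=0.9317 Bond=-31.0466
(1,0): Delta=0.7927 Bond=-26.4725
(1,1): Delta=0.9762 Bond=-41.4180
(2,0): Delta=0.4517 Bond=-13.9034
(2,1): Delta=0.9020 Bond=-40.6825
(2,2): Delta=1.0000 Bond=-51.9319
(3,0): Delta=0.0000 Bond=0.0000
(3,1): Delta=0.5964 Bond=-25.8867
(3,2): Delta=1.0000 Bond=-59.7217
(3,3): Delta=1.0000 Bond=-59.7217
V0=53.7371

Since d<R<u, set p* = (R−d)/(u−d) = 0.6176; price each node as the discounted p*-expectation of its children.
Terminal values V(4,·): V(4,0)=0.0000, V(4,1)=0.0000, V(4,2)=27.7307, V(4,3)=117.5380, V(4,4)=291.0013
Node (3,0) S=35.4005: V=(p*·0.0000+(1−p*)·0.0000)/1.15=0.0000; Δ=(0.0000−0.0000)/(49.9148−25.8424)=0.0000; B=V−Δ·S=0.0000
Node (3,1) S=68.3764: V=(p*·27.7307+(1−p*)·0.0000)/1.15=14.8937; Δ=(27.7307−0.0000)/(96.4107−49.9148)=0.5964; B=V−Δ·S=-25.8867
Node (3,2) S=132.0695: V=(p*·117.5380+(1−p*)·27.7307)/1.15=72.3477; Δ=(117.5380−27.7307)/(186.2180−96.4107)=1.0000; B=V−Δ·S=-59.7217
Node (3,3) S=255.0931: V=(p*·291.0013+(1−p*)·117.5380)/1.15=195.3714; Δ=(291.0013−117.5380)/(359.6813−186.2180)=1.0000; B=V−Δ·S=-59.7217
Node (2,0) S=48.4939: V=(p*·14.8937+(1−p*)·0.0000)/1.15=7.9992; Δ=(14.8937−0.0000)/(68.3764−35.4005)=0.4517; B=V−Δ·S=-13.9034
Node (2,1) S=93.6663: V=(p*·72.3477+(1−p*)·14.8937)/1.15=43.8087; Δ=(72.3477−14.8937)/(132.0695−68.3764)=0.9020; B=V−Δ·S=-40.6825
Node (2,2) S=180.9171: V=(p*·195.3714+(1−p*)·72.3477)/1.15=128.9852; Δ=(195.3714−72.3477)/(255.0931−132.0695)=1.0000; B=V−Δ·S=-51.9319
Node (1,0) S=66.4300: V=(p*·43.8087+(1−p*)·7.9992)/1.15=26.1886; Δ=(43.8087−7.9992)/(93.6663−48.4939)=0.7927; B=V−Δ·S=-26.4725
Node (1,1) S=128.3100: V=(p*·128.9852+(1−p*)·43.8087)/1.15=83.8415; Δ=(128.9852−43.8087)/(180.9171−93.6663)=0.9762; B=V−Δ·S=-41.4180
Node (0,0) S=91.0000: V=(p*·83.8415+(1−p*)·26.1886)/1.15=53.7371; Δ=(83.8415−26.1886)/(128.3100−66.4300)=0.9317; B=V−Δ·S=-31.0466
Check: Δ(0,0)·S0 + B(0,0) = 53.7371 = V0.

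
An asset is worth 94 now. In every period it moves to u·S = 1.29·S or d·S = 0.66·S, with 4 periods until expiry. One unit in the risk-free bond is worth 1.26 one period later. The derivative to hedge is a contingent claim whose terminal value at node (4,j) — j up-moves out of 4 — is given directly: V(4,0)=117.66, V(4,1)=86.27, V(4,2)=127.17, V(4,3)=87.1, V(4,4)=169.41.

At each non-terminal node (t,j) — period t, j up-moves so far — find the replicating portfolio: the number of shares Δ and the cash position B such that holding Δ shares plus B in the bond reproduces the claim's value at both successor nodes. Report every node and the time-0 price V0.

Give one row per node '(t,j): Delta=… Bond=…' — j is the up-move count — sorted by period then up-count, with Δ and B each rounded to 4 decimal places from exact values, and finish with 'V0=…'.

The replicating-portfolio and risk-neutral prices coincide; use p* = (1.26−0.66)/(1.29−0.66) = 0.9524 for the latter.
Terminal values V(4,·): V(4,0)=117.6600, V(4,1)=86.2700, V(4,2)=127.1700, V(4,3)=87.1000, V(4,4)=169.4100
(3,0): S=27.0246. Δ = (V_up−V_dn)/(S_up−S_dn) = (86.2700−117.6600)/(34.8618−17.8363) = -1.8437. V = [p*·86.2700 + (1−p*)·117.6600]/1.26 = 69.6546. B = V − Δ·S = 119.4800.
(3,1): S=52.8209. Δ = (V_up−V_dn)/(S_up−S_dn) = (127.1700−86.2700)/(68.1389−34.8618) = 1.2291. V = [p*·127.1700 + (1−p*)·86.2700]/1.26 = 99.3828. B = V − Δ·S = 34.4622.
(3,2): S=103.2408. Δ = (V_up−V_dn)/(S_up−S_dn) = (87.1000−127.1700)/(133.1806−68.1389) = -0.6161. V = [p*·87.1000 + (1−p*)·127.1700]/1.26 = 70.6413. B = V − Δ·S = 134.2445.
(3,3): S=201.7888. Δ = (V_up−V_dn)/(S_up−S_dn) = (169.4100−87.1000)/(260.3075−133.1806) = 0.6475. V = [p*·169.4100 + (1−p*)·87.1000]/1.26 = 131.3416. B = V − Δ·S = 0.6909.
(2,0): S=40.9464. Δ = (V_up−V_dn)/(S_up−S_dn) = (99.3828−69.6546)/(52.8209−27.0246) = 1.1524. V = [p*·99.3828 + (1−p*)·69.6546]/1.26 = 77.7518. B = V − Δ·S = 30.5640.
(2,1): S=80.0316. Δ = (V_up−V_dn)/(S_up−S_dn) = (70.6413−99.3828)/(103.2408−52.8209) = -0.5700. V = [p*·70.6413 + (1−p*)·99.3828]/1.26 = 57.1508. B = V − Δ·S = 102.7722.
(2,2): S=156.4254. Δ = (V_up−V_dn)/(S_up−S_dn) = (131.3416−70.6413)/(201.7888−103.2408) = 0.6159. V = [p*·131.3416 + (1−p*)·70.6413]/1.26 = 101.9454. B = V − Δ·S = 5.5957.
(1,0): S=62.0400. Δ = (V_up−V_dn)/(S_up−S_dn) = (57.1508−77.7518)/(80.0316−40.9464) = -0.5271. V = [p*·57.1508 + (1−p*)·77.7518]/1.26 = 46.1363. B = V − Δ·S = 78.8363.
(1,1): S=121.2600. Δ = (V_up−V_dn)/(S_up−S_dn) = (101.9454−57.1508)/(156.4254−80.0316) = 0.5864. V = [p*·101.9454 + (1−p*)·57.1508]/1.26 = 79.2161. B = V − Δ·S = 8.1136.
(0,0): S=94.0000. Δ = (V_up−V_dn)/(S_up−S_dn) = (79.2161−46.1363)/(121.2600−62.0400) = 0.5586. V = [p*·79.2161 + (1−p*)·46.1363]/1.26 = 61.6197. B = V − Δ·S = 9.1122.
Check: Δ(0,0)·S0 + B(0,0) = 61.6197 = V0.

(0,0): Delta=0.5586 Bond=9.1122
(1,0): Delta=-0.5271 Bond=78.8363
(1,1): Delta=0.5864 Bond=8.1136
(2,0): Delta=1.1524 Bond=30.5640
(2,1): Delta=-0.5700 Bond=102.7722
(2,2): Delta=0.6159 Bond=5.5957
(3,0): Delta=-1.8437 Bond=119.4800
(3,1): Delta=1.2291 Bond=34.4622
(3,2): Delta=-0.6161 Bond=134.2445
(3,3): Delta=0.6475 Bond=0.6909
V0=61.6197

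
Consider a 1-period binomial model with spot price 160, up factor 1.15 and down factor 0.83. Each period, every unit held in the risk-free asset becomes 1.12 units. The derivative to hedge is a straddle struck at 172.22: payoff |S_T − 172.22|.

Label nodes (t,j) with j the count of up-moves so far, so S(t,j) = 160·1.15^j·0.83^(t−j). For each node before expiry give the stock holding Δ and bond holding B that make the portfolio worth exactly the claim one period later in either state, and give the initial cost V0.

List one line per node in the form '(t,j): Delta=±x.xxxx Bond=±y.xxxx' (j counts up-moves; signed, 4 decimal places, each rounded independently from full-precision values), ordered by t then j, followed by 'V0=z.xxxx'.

The replicating-portfolio and risk-neutral prices coincide; use p* = (1.12−0.83)/(1.15−0.83) = 0.9063 for the latter.
Payoff layer (t=1): V(1,0)=39.4200, V(1,1)=11.7800
Node (0,0) S=160.0000: V=(p*·11.7800+(1−p*)·39.4200)/1.12=12.8315; Δ=(11.7800−39.4200)/(184.0000−132.8000)=-0.5398; B=V−Δ·S=99.2065
Each (Δ,B) replicates both successor values, so the strategy is self-financing and V0 is arbitrage-free.

(0,0): Delta=-0.5398 Bond=99.2065
V0=12.8315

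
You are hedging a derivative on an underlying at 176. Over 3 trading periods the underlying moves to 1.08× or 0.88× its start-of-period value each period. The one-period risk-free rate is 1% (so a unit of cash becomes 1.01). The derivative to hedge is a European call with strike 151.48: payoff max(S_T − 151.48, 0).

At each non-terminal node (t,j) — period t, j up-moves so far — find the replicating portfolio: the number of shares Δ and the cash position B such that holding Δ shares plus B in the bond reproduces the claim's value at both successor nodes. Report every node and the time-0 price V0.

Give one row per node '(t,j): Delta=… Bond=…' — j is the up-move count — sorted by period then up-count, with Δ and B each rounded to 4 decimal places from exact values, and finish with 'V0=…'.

No-arbitrage ⇒ martingale measure with p* = (R−d)/(u−d) = 0.6500.
At expiry t=3: V(3,0)=0.0000, V(3,1)=0.0000, V(3,2)=29.1720, V(3,3)=70.2293
(2,0): S=136.2944. Δ = (V_up−V_dn)/(S_up−S_dn) = (0.0000−0.0000)/(147.1980−119.9391) = 0.0000. V = [p*·0.0000 + (1−p*)·0.0000]/1.01 = 0.0000. B = V − Δ·S = 0.0000.
(2,1): S=167.2704. Δ = (V_up−V_dn)/(S_up−S_dn) = (29.1720−0.0000)/(180.6520−147.1980) = 0.8720. V = [p*·29.1720 + (1−p*)·0.0000]/1.01 = 18.7741. B = V − Δ·S = -127.0861.
(2,2): S=205.2864. Δ = (V_up−V_dn)/(S_up−S_dn) = (70.2293−29.1720)/(221.7093−180.6520) = 1.0000. V = [p*·70.2293 + (1−p*)·29.1720]/1.01 = 55.3062. B = V − Δ·S = -149.9802.
(1,0): S=154.8800. Δ = (V_up−V_dn)/(S_up−S_dn) = (18.7741−0.0000)/(167.2704−136.2944) = 0.6061. V = [p*·18.7741 + (1−p*)·0.0000]/1.01 = 12.0823. B = V − Δ·S = -81.7881.
(1,1): S=190.0800. Δ = (V_up−V_dn)/(S_up−S_dn) = (55.3062−18.7741)/(205.2864−167.2704) = 0.9610. V = [p*·55.3062 + (1−p*)·18.7741]/1.01 = 42.0990. B = V − Δ·S = -140.5616.
(0,0): S=176.0000. Δ = (V_up−V_dn)/(S_up−S_dn) = (42.0990−12.0823)/(190.0800−154.8800) = 0.8527. V = [p*·42.0990 + (1−p*)·12.0823]/1.01 = 31.2803. B = V − Δ·S = -118.8029.
Self-financing check: at every node Δ·S+B equals the discounted successor values.

(0,0): Delta=0.8527 Bond=-118.8029
(1,0): Delta=0.6061 Bond=-81.7881
(1,1): Delta=0.9610 Bond=-140.5616
(2,0): Delta=0.0000 Bond=0.0000
(2,1): Delta=0.8720 Bond=-127.0861
(2,2): Delta=1.0000 Bond=-149.9802
V0=31.2803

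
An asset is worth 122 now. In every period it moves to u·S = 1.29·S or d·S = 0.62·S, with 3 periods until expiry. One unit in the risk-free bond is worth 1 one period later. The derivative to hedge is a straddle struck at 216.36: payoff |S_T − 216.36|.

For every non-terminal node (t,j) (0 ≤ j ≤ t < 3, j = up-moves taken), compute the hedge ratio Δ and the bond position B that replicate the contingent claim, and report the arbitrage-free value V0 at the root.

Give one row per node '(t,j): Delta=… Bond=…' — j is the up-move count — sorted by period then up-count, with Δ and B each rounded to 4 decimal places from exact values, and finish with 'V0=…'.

(0,0): Delta=-0.6416 Bond=189.2506
(1,0): Delta=-1.0000 Bond=216.3600
(1,1): Delta=-0.5101 Bond=168.5618
(2,0): Delta=-1.0000 Bond=216.3600
(2,1): Delta=-1.0000 Bond=216.3600
(2,2): Delta=-0.3305 Bond=132.0843
V0=110.9754

No-arbitrage ⇒ martingale measure with p* = (R−d)/(u−d) = 0.5672.
At expiry t=3: V(3,0)=187.2840, V(3,1)=155.8631, V(3,2)=90.4875, V(3,3)=45.5361
  t=2,j=0: stock 46.8968 → up 60.4969 (V=155.8631), down 29.0760 (V=187.2840). Price 169.4632; hedge Δ=-1.0000, bond B=216.3600.
  t=2,j=1: stock 97.5756 → up 125.8725 (V=90.4875), down 60.4969 (V=155.8631). Price 118.7844; hedge Δ=-1.0000, bond B=216.3600.
  t=2,j=2: stock 203.0202 → up 261.8961 (V=45.5361), down 125.8725 (V=90.4875). Price 64.9926; hedge Δ=-0.3305, bond B=132.0843.
  t=1,j=0: stock 75.6400 → up 97.5756 (V=118.7844), down 46.8968 (V=169.4632). Price 140.7200; hedge Δ=-1.0000, bond B=216.3600.
  t=1,j=1: stock 157.3800 → up 203.0202 (V=64.9926), down 97.5756 (V=118.7844). Price 88.2756; hedge Δ=-0.5101, bond B=168.5618.
  t=0,j=0: stock 122.0000 → up 157.3800 (V=88.2756), down 75.6400 (V=140.7200). Price 110.9754; hedge Δ=-0.6416, bond B=189.2506.
Check: Δ(0,0)·S0 + B(0,0) = 110.9754 = V0.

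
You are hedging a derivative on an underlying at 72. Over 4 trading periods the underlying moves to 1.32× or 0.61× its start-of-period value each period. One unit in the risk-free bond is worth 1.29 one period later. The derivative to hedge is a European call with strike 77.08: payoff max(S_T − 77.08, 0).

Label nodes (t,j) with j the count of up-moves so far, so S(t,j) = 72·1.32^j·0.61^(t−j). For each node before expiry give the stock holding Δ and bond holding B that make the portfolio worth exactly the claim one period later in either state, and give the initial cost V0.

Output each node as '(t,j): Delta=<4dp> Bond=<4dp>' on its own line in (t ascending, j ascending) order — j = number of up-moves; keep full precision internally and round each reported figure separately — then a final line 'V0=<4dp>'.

(0,0): Delta=0.9666 Bond=-25.3166
(1,0): Delta=0.4231 Bond=-8.7868
(1,1): Delta=0.9777 Bond=-33.7115
(2,0): Delta=0.0000 Bond=0.0000
(2,1): Delta=0.4317 Bond=-11.8350
(2,2): Delta=0.9888 Bond=-44.8843
(3,0): Delta=0.0000 Bond=0.0000
(3,1): Delta=0.0000 Bond=0.0000
(3,2): Delta=0.4405 Bond=-15.9407
(3,3): Delta=1.0000 Bond=-59.7519
V0=44.2793

No-arbitrage ⇒ martingale measure with p* = (R−d)/(u−d) = 0.9577.
Terminal payoffs: V(4,0)=0.0000, V(4,1)=0.0000, V(4,2)=0.0000, V(4,3)=23.9346, V(4,4)=141.5090
Node (3,0) S=16.3426: V=(p*·0.0000+(1−p*)·0.0000)/1.29=0.0000; Δ=(0.0000−0.0000)/(21.5723−9.9690)=0.0000; B=V−Δ·S=0.0000
Node (3,1) S=35.3644: V=(p*·0.0000+(1−p*)·0.0000)/1.29=0.0000; Δ=(0.0000−0.0000)/(46.6810−21.5723)=0.0000; B=V−Δ·S=0.0000
Node (3,2) S=76.5262: V=(p*·23.9346+(1−p*)·0.0000)/1.29=17.7700; Δ=(23.9346−0.0000)/(101.0146−46.6810)=0.4405; B=V−Δ·S=-15.9407
Node (3,3) S=165.5977: V=(p*·141.5090+(1−p*)·23.9346)/1.29=105.8458; Δ=(141.5090−23.9346)/(218.5890−101.0146)=1.0000; B=V−Δ·S=-59.7519
Node (2,0) S=26.7912: V=(p*·0.0000+(1−p*)·0.0000)/1.29=0.0000; Δ=(0.0000−0.0000)/(35.3644−16.3426)=0.0000; B=V−Δ·S=0.0000
Node (2,1) S=57.9744: V=(p*·17.7700+(1−p*)·0.0000)/1.29=13.1931; Δ=(17.7700−0.0000)/(76.5262−35.3644)=0.4317; B=V−Δ·S=-11.8350
Node (2,2) S=125.4528: V=(p*·105.8458+(1−p*)·17.7700)/1.29=79.1661; Δ=(105.8458−17.7700)/(165.5977−76.5262)=0.9888; B=V−Δ·S=-44.8843
Node (1,0) S=43.9200: V=(p*·13.1931+(1−p*)·0.0000)/1.29=9.7951; Δ=(13.1931−0.0000)/(57.9744−26.7912)=0.4231; B=V−Δ·S=-8.7868
Node (1,1) S=95.0400: V=(p*·79.1661+(1−p*)·13.1931)/1.29=59.2081; Δ=(79.1661−13.1931)/(125.4528−57.9744)=0.9777; B=V−Δ·S=-33.7115
Node (0,0) S=72.0000: V=(p*·59.2081+(1−p*)·9.7951)/1.29=44.2793; Δ=(59.2081−9.7951)/(95.0400−43.9200)=0.9666; B=V−Δ·S=-25.3166
Each (Δ,B) replicates both successor values, so the strategy is self-financing and V0 is arbitrage-free.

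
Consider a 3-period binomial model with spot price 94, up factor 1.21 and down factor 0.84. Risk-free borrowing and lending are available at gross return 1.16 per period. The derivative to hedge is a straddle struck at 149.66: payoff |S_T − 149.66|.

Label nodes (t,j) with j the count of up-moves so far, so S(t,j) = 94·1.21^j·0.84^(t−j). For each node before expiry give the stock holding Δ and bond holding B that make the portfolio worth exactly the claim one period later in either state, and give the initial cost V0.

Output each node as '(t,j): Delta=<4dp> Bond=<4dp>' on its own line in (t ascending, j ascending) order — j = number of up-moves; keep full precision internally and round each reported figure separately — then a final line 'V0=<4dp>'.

(0,0): Delta=-0.4608 Bond=59.1812
(1,0): Delta=-1.0000 Bond=111.2218
(1,1): Delta=-0.4024 Bond=61.9984
(2,0): Delta=-1.0000 Bond=129.0172
(2,1): Delta=-1.0000 Bond=129.0172
(2,2): Delta=-0.3375 Bond=62.9965
V0=15.8616

Under the risk-neutral measure, an up-move has probability p* = (R−d)/(u−d) = 0.8649 and values discount at R = 1.16.
At expiry t=3: V(3,0)=93.9458, V(3,1)=69.4051, V(3,2)=34.0547, V(3,3)=16.8667
  t=2,j=0: stock 66.3264 → up 80.2549 (V=69.4051), down 55.7142 (V=93.9458). Price 62.6908; hedge Δ=-1.0000, bond B=129.0172.
  t=2,j=1: stock 95.5416 → up 115.6053 (V=34.0547), down 80.2549 (V=69.4051). Price 33.4756; hedge Δ=-1.0000, bond B=129.0172.
  t=2,j=2: stock 137.6254 → up 166.5267 (V=16.8667), down 115.6053 (V=34.0547). Price 16.5426; hedge Δ=-0.3375, bond B=62.9965.
  t=1,j=0: stock 78.9600 → up 95.5416 (V=33.4756), down 66.3264 (V=62.6908). Price 32.2618; hedge Δ=-1.0000, bond B=111.2218.
  t=1,j=1: stock 113.7400 → up 137.6254 (V=16.5426), down 95.5416 (V=33.4756). Price 16.2335; hedge Δ=-0.4024, bond B=61.9984.
  t=0,j=0: stock 94.0000 → up 113.7400 (V=16.2335), down 78.9600 (V=32.2618). Price 15.8616; hedge Δ=-0.4608, bond B=59.1812.
Self-financing check: at every node Δ·S+B equals the discounted successor values.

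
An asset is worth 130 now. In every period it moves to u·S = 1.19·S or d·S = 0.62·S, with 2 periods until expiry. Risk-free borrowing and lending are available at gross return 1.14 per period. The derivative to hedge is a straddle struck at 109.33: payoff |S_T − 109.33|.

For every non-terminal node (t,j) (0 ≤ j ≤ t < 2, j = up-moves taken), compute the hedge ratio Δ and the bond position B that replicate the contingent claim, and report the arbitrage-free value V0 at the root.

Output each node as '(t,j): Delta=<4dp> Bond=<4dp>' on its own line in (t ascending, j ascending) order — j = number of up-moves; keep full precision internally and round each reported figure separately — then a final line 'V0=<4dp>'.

Under the risk-neutral measure, an up-move has probability p* = (R−d)/(u−d) = 0.9123 and values discount at R = 1.14.
Payoff layer (t=2): V(2,0)=59.3580, V(2,1)=13.4160, V(2,2)=74.7630
(1,0): S=80.6000. Δ = (V_up−V_dn)/(S_up−S_dn) = (13.4160−59.3580)/(95.9140−49.9720) = -1.0000. V = [p*·13.4160 + (1−p*)·59.3580]/1.14 = 15.3035. B = V − Δ·S = 95.9035.
(1,1): S=154.7000. Δ = (V_up−V_dn)/(S_up−S_dn) = (74.7630−13.4160)/(184.0930−95.9140) = 0.6957. V = [p*·74.7630 + (1−p*)·13.4160]/1.14 = 60.8611. B = V − Δ·S = -46.7652.
(0,0): S=130.0000. Δ = (V_up−V_dn)/(S_up−S_dn) = (60.8611−15.3035)/(154.7000−80.6000) = 0.6148. V = [p*·60.8611 + (1−p*)·15.3035]/1.14 = 49.8814. B = V − Δ·S = -30.0442.
The time-0 hedge costs 49.8814, which is the no-arbitrage price.

(0,0): Delta=0.6148 Bond=-30.0442
(1,0): Delta=-1.0000 Bond=95.9035
(1,1): Delta=0.6957 Bond=-46.7652
V0=49.8814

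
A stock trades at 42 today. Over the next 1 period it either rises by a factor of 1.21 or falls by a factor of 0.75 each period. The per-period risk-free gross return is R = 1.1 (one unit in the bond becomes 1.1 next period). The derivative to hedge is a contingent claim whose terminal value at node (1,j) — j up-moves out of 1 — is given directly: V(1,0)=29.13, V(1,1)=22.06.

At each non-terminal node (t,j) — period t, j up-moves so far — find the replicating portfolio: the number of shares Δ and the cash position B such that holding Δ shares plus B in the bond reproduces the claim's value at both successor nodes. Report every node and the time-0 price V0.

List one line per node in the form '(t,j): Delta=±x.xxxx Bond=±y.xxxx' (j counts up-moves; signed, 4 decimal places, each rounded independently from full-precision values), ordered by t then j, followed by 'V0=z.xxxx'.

Risk-neutral probability p* = (R−d)/(u−d) = (1.1−0.75)/(1.21−0.75) = 0.7609.
Terminal payoffs: V(1,0)=29.1300, V(1,1)=22.0600
  t=0,j=0: stock 42.0000 → up 50.8200 (V=22.0600), down 31.5000 (V=29.1300). Price 21.5915; hedge Δ=-0.3659, bond B=36.9611.
Root portfolio cost Δ·42+B reproduces V0=21.5915.

(0,0): Delta=-0.3659 Bond=36.9611
V0=21.5915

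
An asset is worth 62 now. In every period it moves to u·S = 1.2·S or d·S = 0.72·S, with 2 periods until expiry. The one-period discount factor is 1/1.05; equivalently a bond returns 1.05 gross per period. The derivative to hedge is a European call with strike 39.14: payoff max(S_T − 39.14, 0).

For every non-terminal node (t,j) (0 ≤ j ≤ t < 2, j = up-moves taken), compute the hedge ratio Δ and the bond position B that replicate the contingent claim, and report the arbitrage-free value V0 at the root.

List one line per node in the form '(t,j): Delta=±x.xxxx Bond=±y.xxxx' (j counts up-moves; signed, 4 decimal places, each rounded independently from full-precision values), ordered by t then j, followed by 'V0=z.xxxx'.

(0,0): Delta=0.9300 Bond=-30.5414
(1,0): Delta=0.6733 Bond=-20.6114
(1,1): Delta=1.0000 Bond=-37.2762
V0=27.1188

The replicating-portfolio and risk-neutral prices coincide; use p* = (1.05−0.72)/(1.2−0.72) = 0.6875 for the latter.
At expiry t=2: V(2,0)=0.0000, V(2,1)=14.4280, V(2,2)=50.1400
(1,0): S=44.6400. Δ = (V_up−V_dn)/(S_up−S_dn) = (14.4280−0.0000)/(53.5680−32.1408) = 0.6733. V = [p*·14.4280 + (1−p*)·0.0000]/1.05 = 9.4469. B = V − Δ·S = -20.6114.
(1,1): S=74.4000. Δ = (V_up−V_dn)/(S_up−S_dn) = (50.1400−14.4280)/(89.2800−53.5680) = 1.0000. V = [p*·50.1400 + (1−p*)·14.4280]/1.05 = 37.1238. B = V − Δ·S = -37.2762.
(0,0): S=62.0000. Δ = (V_up−V_dn)/(S_up−S_dn) = (37.1238−9.4469)/(74.4000−44.6400) = 0.9300. V = [p*·37.1238 + (1−p*)·9.4469]/1.05 = 27.1188. B = V − Δ·S = -30.5414.
Check: Δ(0,0)·S0 + B(0,0) = 27.1188 = V0.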